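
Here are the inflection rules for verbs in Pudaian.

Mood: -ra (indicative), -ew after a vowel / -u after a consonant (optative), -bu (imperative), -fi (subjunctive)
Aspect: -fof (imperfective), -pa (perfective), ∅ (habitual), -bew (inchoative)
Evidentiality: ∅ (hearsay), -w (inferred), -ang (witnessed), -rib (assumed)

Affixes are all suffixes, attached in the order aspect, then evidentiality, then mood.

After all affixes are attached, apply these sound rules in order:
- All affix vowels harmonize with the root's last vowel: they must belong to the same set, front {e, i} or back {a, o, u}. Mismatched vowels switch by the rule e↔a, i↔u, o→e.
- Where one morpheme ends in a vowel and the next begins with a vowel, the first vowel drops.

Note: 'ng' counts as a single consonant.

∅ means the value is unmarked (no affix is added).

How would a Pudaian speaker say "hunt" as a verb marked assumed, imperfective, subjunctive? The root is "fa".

Attach aspect imperfective -fof → fafof.
Attach evidentiality assumed -rib → fafofrib.
Attach mood subjunctive -fi → fafofribfi.
Apply vowel harmony: fafofribfi → fafofrubfu.
Vowel deletion: no change.

fafofrubfu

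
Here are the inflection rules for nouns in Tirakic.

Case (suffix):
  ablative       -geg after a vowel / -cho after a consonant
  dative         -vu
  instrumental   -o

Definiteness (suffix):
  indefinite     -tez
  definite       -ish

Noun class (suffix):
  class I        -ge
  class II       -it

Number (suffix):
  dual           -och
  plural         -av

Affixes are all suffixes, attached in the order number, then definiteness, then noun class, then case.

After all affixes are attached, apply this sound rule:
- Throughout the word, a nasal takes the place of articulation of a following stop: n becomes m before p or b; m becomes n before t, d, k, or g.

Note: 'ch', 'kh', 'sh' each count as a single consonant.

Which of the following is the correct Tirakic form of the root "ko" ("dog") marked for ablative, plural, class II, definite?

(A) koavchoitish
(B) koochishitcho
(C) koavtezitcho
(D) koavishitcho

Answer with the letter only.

Attach number plural -av → koav.
Attach definiteness definite -ish → koavish.
Attach noun class class II -it → koavishit.
Attach case ablative -cho (after consonant 't') → koavishitcho.
Nasal assimilation: no change.
So the correct form is koavishitcho, option (D).
(C) koavtezitcho is wrong: it uses indefinite instead of definite for definiteness.
(B) koochishitcho is wrong: it uses dual instead of plural for number.
(A) koavchoitish is wrong: it has the affixes in the wrong order.

D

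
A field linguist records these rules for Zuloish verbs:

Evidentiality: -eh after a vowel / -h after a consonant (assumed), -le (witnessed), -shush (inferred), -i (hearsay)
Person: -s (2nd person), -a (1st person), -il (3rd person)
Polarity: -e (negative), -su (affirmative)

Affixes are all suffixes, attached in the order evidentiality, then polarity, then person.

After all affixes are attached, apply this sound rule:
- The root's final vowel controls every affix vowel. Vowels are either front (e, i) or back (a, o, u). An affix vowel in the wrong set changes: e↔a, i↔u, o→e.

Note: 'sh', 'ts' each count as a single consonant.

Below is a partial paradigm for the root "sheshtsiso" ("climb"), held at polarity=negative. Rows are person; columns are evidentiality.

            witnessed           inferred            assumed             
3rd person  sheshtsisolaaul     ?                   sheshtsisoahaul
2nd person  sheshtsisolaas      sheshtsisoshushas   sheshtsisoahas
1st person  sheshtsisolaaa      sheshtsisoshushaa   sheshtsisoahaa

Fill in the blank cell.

Attach evidentiality inferred -shush → sheshtsisoshush.
Attach polarity negative -e → sheshtsisoshushe.
Attach person 3rd person -il → sheshtsisoshusheil.
Apply vowel harmony: sheshtsisoshusheil → sheshtsisoshushaul.

sheshtsisoshushaul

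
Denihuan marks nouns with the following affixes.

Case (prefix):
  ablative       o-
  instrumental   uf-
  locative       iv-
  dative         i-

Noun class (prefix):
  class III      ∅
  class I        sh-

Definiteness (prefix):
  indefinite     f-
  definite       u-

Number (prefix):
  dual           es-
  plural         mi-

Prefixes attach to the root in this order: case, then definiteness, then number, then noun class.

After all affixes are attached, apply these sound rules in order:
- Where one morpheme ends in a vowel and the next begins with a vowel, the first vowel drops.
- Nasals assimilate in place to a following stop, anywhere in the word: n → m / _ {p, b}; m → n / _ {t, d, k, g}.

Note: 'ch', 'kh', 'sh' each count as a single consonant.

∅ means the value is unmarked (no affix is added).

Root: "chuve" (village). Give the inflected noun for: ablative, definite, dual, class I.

Attach case ablative o- → ochuve.
Attach definiteness definite u- → uochuve.
Attach number dual es- → esuochuve.
Attach noun class class I sh- → shesuochuve.
Apply vowel deletion: shesuochuve → shesochuve.
Nasal assimilation: no change.

shesochuve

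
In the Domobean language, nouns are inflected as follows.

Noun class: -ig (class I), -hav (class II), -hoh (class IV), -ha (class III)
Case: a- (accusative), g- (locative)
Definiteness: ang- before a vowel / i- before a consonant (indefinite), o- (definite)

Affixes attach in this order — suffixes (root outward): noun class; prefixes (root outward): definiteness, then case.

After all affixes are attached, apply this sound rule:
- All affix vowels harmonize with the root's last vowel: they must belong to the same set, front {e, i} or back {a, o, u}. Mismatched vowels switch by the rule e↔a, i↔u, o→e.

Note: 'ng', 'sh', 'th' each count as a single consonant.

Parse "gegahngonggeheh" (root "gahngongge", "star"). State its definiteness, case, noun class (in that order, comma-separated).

Segment: g-o-gahngongge-hoh.
definiteness: o- → definite.
case: g- → locative.
noun class: -hoh → class IV.

definite, locative, class IV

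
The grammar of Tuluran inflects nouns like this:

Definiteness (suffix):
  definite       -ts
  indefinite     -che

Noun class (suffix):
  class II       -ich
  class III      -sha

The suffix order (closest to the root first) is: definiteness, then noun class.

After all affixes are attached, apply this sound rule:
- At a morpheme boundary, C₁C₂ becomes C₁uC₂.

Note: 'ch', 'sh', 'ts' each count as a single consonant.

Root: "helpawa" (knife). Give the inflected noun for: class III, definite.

helpawatsusha

Attach definiteness definite -ts → helpawats.
Attach noun class class III -sha → helpawatssha.
Apply epenthesis: helpawatssha → helpawatsusha.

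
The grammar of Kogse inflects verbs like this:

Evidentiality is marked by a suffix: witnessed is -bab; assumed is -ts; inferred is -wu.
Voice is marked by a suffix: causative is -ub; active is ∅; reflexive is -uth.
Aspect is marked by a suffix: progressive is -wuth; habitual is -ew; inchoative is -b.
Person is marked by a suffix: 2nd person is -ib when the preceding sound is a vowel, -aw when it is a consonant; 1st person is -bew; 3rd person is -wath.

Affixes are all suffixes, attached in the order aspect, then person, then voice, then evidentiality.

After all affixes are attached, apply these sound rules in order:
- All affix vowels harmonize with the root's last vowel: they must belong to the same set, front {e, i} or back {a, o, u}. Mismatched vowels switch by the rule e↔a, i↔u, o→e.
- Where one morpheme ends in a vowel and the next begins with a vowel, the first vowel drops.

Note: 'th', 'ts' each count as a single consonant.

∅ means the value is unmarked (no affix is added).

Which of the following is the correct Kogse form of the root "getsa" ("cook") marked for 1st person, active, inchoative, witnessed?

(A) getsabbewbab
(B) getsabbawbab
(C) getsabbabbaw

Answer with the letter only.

B

Attach aspect inchoative -b → getsab.
Attach person 1st person -bew → getsabbew.
voice = active: zero marking, form stays getsabbew.
Attach evidentiality witnessed -bab → getsabbewbab.
Apply vowel harmony: getsabbewbab → getsabbawbab.
Vowel deletion: no change.
So the correct form is getsabbawbab, option (B).
(C) getsabbabbaw is wrong: it has the affixes in the wrong order.
(A) getsabbewbab is wrong: it fails to apply the sound rule(s).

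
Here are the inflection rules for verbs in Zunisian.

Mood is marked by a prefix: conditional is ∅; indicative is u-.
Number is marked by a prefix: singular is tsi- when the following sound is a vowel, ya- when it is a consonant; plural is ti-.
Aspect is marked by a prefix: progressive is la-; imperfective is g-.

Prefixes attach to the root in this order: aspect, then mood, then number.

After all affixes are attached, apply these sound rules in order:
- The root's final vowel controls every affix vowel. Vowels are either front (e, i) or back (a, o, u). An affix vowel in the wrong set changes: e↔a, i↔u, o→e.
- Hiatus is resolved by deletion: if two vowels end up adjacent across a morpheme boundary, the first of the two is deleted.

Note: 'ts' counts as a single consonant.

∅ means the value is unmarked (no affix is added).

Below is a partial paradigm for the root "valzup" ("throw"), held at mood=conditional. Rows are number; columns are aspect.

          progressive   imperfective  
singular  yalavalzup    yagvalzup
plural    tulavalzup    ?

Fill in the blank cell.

tugvalzup

Attach aspect imperfective g- → gvalzup.
mood = conditional: zero marking, form stays gvalzup.
Attach number plural ti- → tigvalzup.
Apply vowel harmony: tigvalzup → tugvalzup.
Vowel deletion: no change.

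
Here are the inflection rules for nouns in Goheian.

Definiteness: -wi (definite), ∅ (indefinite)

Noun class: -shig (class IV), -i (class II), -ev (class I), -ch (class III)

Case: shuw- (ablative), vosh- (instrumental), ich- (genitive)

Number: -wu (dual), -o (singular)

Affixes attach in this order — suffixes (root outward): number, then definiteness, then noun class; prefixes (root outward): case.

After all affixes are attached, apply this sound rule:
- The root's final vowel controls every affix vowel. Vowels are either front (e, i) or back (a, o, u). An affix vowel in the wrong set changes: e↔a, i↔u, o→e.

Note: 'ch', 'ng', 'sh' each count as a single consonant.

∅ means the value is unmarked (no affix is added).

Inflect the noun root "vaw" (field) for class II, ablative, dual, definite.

Attach number dual -wu → vawwu.
Attach case ablative shuw- → shuwvawwu.
Attach definiteness definite -wi → shuwvawwuwi.
Attach noun class class II -i → shuwvawwuwii.
Apply vowel harmony: shuwvawwuwii → shuwvawwuwuu.

shuwvawwuwuu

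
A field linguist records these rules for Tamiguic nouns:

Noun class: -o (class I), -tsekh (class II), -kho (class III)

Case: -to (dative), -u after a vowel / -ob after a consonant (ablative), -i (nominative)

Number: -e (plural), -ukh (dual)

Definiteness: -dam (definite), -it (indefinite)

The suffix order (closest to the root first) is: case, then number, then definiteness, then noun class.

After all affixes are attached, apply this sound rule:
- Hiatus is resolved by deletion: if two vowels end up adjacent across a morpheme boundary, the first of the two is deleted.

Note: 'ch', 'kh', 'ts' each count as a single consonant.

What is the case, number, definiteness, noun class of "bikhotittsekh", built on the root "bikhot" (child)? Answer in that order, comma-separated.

nominative, plural, indefinite, class II

Segment: bikhot-i-e-it-tsekh.
case: -i → nominative.
number: -e → plural.
definiteness: -it → indefinite.
noun class: -tsekh → class II.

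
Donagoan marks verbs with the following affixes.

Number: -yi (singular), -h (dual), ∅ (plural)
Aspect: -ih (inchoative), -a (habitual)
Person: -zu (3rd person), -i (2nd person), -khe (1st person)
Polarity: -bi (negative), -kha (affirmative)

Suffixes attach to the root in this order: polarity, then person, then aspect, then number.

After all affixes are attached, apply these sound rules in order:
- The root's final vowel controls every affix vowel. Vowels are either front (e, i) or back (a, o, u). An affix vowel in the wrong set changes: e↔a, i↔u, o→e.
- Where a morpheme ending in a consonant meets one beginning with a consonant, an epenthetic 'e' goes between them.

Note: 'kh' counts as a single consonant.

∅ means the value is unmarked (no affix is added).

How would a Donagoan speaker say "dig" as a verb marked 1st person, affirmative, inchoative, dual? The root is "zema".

Attach polarity affirmative -kha → zemakha.
Attach person 1st person -khe → zemakhakhe.
Attach aspect inchoative -ih → zemakhakheih.
Attach number dual -h → zemakhakheihh.
Apply vowel harmony: zemakhakheihh → zemakhakhauhh.
Apply epenthesis: zemakhakhauhh → zemakhakhauheh.

zemakhakhauheh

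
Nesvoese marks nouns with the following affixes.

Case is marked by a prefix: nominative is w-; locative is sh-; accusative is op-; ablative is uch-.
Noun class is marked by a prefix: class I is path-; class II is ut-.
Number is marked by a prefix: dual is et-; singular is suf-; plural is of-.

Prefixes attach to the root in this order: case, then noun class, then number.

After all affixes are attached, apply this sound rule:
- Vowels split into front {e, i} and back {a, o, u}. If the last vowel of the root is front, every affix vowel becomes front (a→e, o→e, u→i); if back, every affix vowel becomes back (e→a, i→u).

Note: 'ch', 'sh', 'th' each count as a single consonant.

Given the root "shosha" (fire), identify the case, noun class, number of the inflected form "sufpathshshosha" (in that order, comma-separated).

locative, class I, singular

Segment: suf-path-sh-shosha.
case: sh- → locative.
noun class: path- → class I.
number: suf- → singular.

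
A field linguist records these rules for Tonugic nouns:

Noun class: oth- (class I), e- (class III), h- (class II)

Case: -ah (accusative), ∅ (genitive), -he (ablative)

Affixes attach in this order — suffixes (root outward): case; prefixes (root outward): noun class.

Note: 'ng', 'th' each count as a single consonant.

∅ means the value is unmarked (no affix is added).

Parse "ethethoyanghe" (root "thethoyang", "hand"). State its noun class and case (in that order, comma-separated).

class III, ablative

Segment: e-thethoyang-he.
noun class: e- → class III.
case: -he → ablative.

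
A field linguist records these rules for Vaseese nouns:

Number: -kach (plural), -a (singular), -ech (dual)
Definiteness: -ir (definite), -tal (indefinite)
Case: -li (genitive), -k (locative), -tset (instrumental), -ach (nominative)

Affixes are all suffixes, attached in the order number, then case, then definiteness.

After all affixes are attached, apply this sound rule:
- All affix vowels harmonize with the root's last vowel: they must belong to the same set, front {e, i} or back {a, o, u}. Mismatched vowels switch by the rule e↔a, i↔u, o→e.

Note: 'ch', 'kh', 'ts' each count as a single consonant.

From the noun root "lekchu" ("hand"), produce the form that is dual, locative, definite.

Attach number dual -ech → lekchuech.
Attach case locative -k → lekchuechk.
Attach definiteness definite -ir → lekchuechkir.
Apply vowel harmony: lekchuechkir → lekchuachkur.

lekchuachkur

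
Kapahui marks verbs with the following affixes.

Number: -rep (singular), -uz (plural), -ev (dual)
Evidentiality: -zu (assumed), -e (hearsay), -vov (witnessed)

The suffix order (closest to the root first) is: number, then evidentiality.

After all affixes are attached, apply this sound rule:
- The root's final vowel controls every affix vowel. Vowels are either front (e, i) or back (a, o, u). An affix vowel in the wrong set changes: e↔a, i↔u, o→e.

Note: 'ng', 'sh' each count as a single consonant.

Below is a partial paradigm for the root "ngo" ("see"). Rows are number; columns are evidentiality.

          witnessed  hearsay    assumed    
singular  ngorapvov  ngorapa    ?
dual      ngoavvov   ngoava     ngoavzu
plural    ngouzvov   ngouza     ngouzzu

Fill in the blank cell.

ngorapzu

Attach number singular -rep → ngorep.
Attach evidentiality assumed -zu → ngorepzu.
Apply vowel harmony: ngorepzu → ngorapzu.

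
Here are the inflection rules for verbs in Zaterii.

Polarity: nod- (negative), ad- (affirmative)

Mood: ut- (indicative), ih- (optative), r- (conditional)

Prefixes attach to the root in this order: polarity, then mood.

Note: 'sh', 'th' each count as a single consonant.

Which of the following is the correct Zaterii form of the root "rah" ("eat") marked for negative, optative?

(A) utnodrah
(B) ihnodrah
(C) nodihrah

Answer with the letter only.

Attach polarity negative nod- → nodrah.
Attach mood optative ih- → ihnodrah.
So the correct form is ihnodrah, option (B).
(C) nodihrah is wrong: it has the affixes in the wrong order.
(A) utnodrah is wrong: it uses indicative instead of optative for mood.

B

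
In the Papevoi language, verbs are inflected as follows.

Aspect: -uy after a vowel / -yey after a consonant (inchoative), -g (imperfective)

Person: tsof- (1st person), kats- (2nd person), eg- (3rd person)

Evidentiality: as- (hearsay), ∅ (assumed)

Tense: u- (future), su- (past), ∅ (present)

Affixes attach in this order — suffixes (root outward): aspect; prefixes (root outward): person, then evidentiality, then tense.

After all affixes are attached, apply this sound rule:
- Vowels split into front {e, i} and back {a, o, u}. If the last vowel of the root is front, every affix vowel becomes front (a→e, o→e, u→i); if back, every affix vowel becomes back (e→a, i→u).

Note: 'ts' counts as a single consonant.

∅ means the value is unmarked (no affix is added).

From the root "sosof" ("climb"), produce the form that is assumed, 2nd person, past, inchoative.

Attach person 2nd person kats- → katssosof.
evidentiality = assumed: zero marking, form stays katssosof.
Attach tense past su- → sukatssosof.
Attach aspect inchoative -yey (after consonant 'f') → sukatssosofyey.
Apply vowel harmony: sukatssosofyey → sukatssosofyay.

sukatssosofyay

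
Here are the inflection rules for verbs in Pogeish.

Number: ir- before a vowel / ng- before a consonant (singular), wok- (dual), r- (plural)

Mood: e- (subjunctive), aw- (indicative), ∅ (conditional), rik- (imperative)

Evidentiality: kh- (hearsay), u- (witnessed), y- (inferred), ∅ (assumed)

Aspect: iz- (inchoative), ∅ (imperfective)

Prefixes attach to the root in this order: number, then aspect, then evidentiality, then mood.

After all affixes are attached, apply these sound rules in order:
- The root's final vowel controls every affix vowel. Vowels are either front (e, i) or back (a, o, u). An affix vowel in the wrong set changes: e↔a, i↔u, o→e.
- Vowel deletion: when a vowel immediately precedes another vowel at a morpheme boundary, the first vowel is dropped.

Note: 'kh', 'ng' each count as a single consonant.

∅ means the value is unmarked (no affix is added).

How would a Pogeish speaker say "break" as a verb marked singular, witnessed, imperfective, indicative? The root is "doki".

Attach number singular ng- (before consonant 'd') → ngdoki.
aspect = imperfective: zero marking, form stays ngdoki.
Attach evidentiality witnessed u- → ungdoki.
Attach mood indicative aw- → awungdoki.
Apply vowel harmony: awungdoki → ewingdoki.
Vowel deletion: no change.

ewingdoki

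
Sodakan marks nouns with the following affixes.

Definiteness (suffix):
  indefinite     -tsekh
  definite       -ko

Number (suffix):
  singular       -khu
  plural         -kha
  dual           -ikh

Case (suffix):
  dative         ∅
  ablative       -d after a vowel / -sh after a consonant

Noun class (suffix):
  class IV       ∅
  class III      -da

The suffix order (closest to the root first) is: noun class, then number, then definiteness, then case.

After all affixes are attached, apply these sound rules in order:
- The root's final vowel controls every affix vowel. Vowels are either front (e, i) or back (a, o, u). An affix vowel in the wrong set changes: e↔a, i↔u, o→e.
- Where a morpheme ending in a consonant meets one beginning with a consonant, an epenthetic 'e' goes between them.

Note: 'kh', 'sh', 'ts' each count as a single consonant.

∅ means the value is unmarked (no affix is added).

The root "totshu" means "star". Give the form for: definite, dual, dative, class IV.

totshuukheko

noun class = class IV: zero marking, form stays totshu.
Attach number dual -ikh → totshuikh.
Attach definiteness definite -ko → totshuikhko.
case = dative: zero marking, form stays totshuikhko.
Apply vowel harmony: totshuikhko → totshuukhko.
Apply epenthesis: totshuukhko → totshuukheko.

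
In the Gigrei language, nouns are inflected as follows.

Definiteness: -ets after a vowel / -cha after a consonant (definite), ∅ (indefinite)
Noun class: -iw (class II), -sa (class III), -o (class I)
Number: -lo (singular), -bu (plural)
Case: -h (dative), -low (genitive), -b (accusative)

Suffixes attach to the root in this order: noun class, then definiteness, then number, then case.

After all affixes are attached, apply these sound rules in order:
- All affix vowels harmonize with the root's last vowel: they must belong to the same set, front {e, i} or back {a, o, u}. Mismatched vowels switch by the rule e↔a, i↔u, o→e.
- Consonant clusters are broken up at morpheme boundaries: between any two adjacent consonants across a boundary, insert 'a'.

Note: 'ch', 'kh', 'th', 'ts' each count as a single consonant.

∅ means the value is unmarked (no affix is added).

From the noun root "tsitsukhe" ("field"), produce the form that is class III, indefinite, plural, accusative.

Attach noun class class III -sa → tsitsukhesa.
definiteness = indefinite: zero marking, form stays tsitsukhesa.
Attach number plural -bu → tsitsukhesabu.
Attach case accusative -b → tsitsukhesabub.
Apply vowel harmony: tsitsukhesabub → tsitsukhesebib.
Epenthesis: no change.

tsitsukhesebib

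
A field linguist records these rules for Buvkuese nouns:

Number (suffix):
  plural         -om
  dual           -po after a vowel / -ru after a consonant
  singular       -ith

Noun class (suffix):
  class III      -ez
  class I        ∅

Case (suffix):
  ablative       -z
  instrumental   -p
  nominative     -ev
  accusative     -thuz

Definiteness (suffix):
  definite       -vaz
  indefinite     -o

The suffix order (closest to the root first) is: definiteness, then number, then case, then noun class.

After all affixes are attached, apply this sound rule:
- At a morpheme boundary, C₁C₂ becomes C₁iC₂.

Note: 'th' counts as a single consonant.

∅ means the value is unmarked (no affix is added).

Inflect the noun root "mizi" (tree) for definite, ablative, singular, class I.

Attach definiteness definite -vaz → mizivaz.
Attach number singular -ith → mizivazith.
Attach case ablative -z → mizivazithz.
noun class = class I: zero marking, form stays mizivazithz.
Apply epenthesis: mizivazithz → mizivazithiz.

mizivazithiz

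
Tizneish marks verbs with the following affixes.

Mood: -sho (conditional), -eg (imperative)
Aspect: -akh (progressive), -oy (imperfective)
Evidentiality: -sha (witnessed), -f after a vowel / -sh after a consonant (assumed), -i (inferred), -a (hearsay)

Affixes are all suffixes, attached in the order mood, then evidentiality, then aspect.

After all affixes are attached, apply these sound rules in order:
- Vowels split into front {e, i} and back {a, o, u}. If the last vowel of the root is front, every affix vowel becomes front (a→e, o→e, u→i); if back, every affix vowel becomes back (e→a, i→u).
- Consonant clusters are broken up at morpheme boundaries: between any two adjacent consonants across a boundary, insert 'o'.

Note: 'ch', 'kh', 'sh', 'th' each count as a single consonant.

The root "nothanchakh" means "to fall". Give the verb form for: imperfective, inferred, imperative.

Attach mood imperative -eg → nothanchakheg.
Attach evidentiality inferred -i → nothanchakhegi.
Attach aspect imperfective -oy → nothanchakhegioy.
Apply vowel harmony: nothanchakhegioy → nothanchakhaguoy.
Epenthesis: no change.

nothanchakhaguoy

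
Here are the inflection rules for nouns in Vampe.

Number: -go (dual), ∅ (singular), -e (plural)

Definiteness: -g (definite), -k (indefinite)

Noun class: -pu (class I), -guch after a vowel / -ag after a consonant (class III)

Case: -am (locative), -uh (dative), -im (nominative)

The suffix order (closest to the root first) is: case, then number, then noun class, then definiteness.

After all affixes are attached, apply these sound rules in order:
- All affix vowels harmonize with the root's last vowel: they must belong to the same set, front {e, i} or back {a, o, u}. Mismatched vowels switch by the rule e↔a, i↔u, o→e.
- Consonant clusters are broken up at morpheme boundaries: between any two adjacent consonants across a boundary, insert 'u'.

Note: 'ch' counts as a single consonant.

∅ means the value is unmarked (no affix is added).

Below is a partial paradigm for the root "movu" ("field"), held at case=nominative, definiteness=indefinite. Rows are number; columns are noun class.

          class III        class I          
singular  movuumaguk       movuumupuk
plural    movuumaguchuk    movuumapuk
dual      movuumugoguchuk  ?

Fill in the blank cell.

movuumugopuk

Attach case nominative -im → movuim.
Attach number dual -go → movuimgo.
Attach noun class class I -pu → movuimgopu.
Attach definiteness indefinite -k → movuimgopuk.
Apply vowel harmony: movuimgopuk → movuumgopuk.
Apply epenthesis: movuumgopuk → movuumugopuk.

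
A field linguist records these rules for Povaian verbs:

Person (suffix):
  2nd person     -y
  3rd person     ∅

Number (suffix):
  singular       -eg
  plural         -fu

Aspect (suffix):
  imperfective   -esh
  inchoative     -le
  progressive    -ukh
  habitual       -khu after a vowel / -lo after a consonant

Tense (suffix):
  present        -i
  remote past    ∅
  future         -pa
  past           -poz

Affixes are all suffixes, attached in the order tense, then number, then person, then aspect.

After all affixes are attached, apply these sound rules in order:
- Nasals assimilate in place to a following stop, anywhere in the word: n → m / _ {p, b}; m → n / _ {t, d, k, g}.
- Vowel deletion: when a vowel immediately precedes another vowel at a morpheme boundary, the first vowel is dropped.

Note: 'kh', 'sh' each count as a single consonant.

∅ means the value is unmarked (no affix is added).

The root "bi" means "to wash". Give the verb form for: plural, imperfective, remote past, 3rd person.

tense = remote past: zero marking, form stays bi.
Attach number plural -fu → bifu.
person = 3rd person: zero marking, form stays bifu.
Attach aspect imperfective -esh → bifuesh.
Nasal assimilation: no change.
Apply vowel deletion: bifuesh → bifesh.

bifesh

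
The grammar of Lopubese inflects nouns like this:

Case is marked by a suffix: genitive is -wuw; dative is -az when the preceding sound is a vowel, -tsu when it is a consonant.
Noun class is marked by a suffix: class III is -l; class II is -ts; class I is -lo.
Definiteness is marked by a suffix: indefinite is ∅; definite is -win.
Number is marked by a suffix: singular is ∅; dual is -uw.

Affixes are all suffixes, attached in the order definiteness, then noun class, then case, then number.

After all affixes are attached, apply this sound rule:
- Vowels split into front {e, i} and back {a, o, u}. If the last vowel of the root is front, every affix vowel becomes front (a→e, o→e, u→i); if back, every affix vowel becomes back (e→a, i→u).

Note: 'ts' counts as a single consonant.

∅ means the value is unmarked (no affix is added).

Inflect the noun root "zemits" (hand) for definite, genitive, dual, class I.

Attach definiteness definite -win → zemitswin.
Attach noun class class I -lo → zemitswinlo.
Attach case genitive -wuw → zemitswinlowuw.
Attach number dual -uw → zemitswinlowuwuw.
Apply vowel harmony: zemitswinlowuwuw → zemitswinlewiwiw.

zemitswinlewiwiw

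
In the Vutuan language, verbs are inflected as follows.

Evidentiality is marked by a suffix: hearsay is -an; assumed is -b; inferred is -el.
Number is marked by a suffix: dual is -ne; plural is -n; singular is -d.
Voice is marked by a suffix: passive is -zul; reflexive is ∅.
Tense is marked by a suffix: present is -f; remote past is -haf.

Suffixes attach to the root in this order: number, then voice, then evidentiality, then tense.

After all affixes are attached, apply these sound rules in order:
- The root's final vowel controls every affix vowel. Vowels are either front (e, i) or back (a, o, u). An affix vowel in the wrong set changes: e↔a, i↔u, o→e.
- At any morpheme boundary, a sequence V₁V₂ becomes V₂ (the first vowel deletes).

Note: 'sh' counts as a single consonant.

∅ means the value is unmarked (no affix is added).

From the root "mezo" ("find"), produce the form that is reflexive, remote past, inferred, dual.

mezonalhaf

Attach number dual -ne → mezone.
voice = reflexive: zero marking, form stays mezone.
Attach evidentiality inferred -el → mezoneel.
Attach tense remote past -haf → mezoneelhaf.
Apply vowel harmony: mezoneelhaf → mezonaalhaf.
Apply vowel deletion: mezonaalhaf → mezonalhaf.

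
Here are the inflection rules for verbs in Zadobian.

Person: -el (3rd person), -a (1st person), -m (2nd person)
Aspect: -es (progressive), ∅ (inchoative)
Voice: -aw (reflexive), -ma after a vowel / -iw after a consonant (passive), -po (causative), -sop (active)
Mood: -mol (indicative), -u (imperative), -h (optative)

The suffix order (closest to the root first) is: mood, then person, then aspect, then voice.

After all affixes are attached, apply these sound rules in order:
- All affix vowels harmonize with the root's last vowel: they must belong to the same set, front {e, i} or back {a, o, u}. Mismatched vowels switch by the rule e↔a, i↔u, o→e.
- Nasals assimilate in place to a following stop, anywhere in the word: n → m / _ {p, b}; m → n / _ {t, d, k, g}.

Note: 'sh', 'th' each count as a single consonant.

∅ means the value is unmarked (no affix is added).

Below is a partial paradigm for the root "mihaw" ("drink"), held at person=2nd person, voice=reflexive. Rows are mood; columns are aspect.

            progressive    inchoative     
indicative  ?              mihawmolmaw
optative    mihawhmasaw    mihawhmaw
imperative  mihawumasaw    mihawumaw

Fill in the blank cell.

Attach mood indicative -mol → mihawmol.
Attach person 2nd person -m → mihawmolm.
Attach aspect progressive -es → mihawmolmes.
Attach voice reflexive -aw → mihawmolmesaw.
Apply vowel harmony: mihawmolmesaw → mihawmolmasaw.
Nasal assimilation: no change.

mihawmolmasaw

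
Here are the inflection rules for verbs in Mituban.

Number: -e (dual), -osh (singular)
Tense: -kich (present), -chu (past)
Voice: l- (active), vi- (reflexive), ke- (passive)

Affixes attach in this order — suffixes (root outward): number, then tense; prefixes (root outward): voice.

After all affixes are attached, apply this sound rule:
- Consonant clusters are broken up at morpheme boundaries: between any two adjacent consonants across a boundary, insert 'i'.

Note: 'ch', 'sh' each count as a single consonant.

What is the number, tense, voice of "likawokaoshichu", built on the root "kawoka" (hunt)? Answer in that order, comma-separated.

Segment: l-kawoka-osh-chu.
number: -osh → singular.
tense: -chu → past.
voice: l- → active.

singular, past, active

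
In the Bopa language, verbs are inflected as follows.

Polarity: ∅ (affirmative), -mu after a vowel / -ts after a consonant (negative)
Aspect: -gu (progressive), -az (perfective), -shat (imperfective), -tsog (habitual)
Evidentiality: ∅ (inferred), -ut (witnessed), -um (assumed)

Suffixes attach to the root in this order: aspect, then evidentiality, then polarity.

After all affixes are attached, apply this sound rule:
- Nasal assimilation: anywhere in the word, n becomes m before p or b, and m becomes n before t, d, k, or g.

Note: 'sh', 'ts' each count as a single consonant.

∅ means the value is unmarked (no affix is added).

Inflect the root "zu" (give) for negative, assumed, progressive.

Attach aspect progressive -gu → zugu.
Attach evidentiality assumed -um → zuguum.
Attach polarity negative -ts (after consonant 'm') → zuguumts.
Nasal assimilation: no change.

zuguumts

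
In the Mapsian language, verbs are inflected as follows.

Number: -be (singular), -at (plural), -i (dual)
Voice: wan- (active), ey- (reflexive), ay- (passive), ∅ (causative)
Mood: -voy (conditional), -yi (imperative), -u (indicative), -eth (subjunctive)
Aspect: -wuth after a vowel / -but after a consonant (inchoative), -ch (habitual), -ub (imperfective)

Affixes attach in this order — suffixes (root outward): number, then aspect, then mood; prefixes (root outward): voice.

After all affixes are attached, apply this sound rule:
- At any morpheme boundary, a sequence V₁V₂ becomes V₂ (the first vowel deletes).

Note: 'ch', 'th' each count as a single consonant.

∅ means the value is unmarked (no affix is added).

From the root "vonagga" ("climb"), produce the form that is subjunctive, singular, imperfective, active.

wanvonaggabubeth

Attach voice active wan- → wanvonagga.
Attach number singular -be → wanvonaggabe.
Attach aspect imperfective -ub → wanvonaggabeub.
Attach mood subjunctive -eth → wanvonaggabeubeth.
Apply vowel deletion: wanvonaggabeubeth → wanvonaggabubeth.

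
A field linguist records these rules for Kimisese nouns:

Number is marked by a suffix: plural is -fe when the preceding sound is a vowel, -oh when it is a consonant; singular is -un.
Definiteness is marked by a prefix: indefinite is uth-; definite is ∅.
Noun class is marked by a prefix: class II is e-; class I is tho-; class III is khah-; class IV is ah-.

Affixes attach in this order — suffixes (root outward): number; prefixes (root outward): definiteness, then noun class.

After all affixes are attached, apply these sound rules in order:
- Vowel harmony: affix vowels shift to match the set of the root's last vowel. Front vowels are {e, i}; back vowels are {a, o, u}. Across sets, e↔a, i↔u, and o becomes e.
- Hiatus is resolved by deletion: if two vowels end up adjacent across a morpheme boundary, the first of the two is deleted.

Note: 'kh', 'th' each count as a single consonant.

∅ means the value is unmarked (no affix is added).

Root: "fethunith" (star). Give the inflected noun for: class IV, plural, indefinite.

ehithfethunitheh

Attach definiteness indefinite uth- → uthfethunith.
Attach number plural -oh (after consonant 'th') → uthfethunithoh.
Attach noun class class IV ah- → ahuthfethunithoh.
Apply vowel harmony: ahuthfethunithoh → ehithfethunitheh.
Vowel deletion: no change.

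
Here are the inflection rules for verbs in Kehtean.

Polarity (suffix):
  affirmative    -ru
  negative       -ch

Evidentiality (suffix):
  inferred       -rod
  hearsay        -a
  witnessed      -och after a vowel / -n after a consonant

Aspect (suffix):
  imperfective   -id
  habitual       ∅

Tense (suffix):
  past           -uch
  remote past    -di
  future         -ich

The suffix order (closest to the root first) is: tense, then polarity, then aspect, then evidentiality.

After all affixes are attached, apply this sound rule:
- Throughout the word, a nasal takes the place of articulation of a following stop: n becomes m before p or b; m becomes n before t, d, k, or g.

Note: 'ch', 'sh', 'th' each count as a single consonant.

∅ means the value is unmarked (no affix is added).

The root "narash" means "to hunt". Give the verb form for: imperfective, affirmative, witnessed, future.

narashichruidn

Attach tense future -ich → narashich.
Attach polarity affirmative -ru → narashichru.
Attach aspect imperfective -id → narashichruid.
Attach evidentiality witnessed -n (after consonant 'd') → narashichruidn.
Nasal assimilation: no change.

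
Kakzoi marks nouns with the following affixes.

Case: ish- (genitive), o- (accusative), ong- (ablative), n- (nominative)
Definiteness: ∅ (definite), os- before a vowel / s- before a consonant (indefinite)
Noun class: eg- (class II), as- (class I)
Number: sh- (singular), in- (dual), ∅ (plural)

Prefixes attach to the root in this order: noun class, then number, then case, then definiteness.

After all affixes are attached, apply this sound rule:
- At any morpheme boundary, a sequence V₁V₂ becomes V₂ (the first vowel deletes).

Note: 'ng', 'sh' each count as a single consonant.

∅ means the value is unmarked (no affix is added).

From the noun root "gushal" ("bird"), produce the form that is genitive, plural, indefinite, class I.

osishasgushal

Attach noun class class I as- → asgushal.
number = plural: zero marking, form stays asgushal.
Attach case genitive ish- → ishasgushal.
Attach definiteness indefinite os- (before vowel 'i') → osishasgushal.
Vowel deletion: no change.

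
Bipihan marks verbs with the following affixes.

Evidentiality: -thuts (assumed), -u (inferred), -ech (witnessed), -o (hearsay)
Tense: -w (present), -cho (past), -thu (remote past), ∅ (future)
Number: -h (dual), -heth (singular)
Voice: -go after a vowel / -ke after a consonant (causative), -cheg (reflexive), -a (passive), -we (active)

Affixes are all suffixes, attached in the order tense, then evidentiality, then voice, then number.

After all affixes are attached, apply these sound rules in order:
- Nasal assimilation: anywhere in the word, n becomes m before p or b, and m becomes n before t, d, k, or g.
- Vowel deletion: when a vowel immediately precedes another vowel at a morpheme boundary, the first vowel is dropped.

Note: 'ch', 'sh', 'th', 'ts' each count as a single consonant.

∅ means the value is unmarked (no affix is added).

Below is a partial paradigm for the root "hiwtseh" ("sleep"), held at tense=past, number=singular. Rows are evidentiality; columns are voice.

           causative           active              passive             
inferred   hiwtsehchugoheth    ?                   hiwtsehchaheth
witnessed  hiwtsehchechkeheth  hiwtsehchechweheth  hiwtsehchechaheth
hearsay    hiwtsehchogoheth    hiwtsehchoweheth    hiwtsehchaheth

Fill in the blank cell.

Attach tense past -cho → hiwtsehcho.
Attach evidentiality inferred -u → hiwtsehchou.
Attach voice active -we → hiwtsehchouwe.
Attach number singular -heth → hiwtsehchouweheth.
Nasal assimilation: no change.
Apply vowel deletion: hiwtsehchouweheth → hiwtsehchuweheth.

hiwtsehchuweheth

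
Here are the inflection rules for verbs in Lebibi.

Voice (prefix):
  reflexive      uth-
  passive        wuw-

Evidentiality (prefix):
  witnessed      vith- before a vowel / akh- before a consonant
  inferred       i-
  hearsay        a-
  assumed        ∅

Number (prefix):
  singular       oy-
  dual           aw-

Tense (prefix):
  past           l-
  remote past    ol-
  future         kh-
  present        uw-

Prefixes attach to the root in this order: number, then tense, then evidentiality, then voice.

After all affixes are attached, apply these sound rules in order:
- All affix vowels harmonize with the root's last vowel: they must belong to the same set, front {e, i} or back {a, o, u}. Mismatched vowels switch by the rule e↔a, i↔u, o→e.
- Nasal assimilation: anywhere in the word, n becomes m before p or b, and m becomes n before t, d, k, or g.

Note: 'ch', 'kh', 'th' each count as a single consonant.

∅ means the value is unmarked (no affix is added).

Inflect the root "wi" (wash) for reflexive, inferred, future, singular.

ithikheywi

Attach number singular oy- → oywi.
Attach tense future kh- → khoywi.
Attach evidentiality inferred i- → ikhoywi.
Attach voice reflexive uth- → uthikhoywi.
Apply vowel harmony: uthikhoywi → ithikheywi.
Nasal assimilation: no change.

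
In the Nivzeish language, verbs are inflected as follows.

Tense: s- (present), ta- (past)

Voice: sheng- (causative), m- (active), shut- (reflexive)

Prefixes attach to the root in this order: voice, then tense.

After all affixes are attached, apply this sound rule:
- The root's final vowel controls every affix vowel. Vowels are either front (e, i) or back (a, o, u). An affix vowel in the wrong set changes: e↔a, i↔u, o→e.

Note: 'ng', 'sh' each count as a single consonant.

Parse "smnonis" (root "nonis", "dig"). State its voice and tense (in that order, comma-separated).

Segment: s-m-nonis.
voice: m- → active.
tense: s- → present.

active, present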